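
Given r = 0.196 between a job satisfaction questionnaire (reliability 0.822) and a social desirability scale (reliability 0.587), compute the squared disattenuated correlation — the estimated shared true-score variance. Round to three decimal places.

0.080

Disattenuated r = 0.196 / √(0.822 × 0.587) = 0.196 / 0.6946 = 0.2822.
Shared true-score variance = 0.2822² = 0.0796 ≈ 0.080.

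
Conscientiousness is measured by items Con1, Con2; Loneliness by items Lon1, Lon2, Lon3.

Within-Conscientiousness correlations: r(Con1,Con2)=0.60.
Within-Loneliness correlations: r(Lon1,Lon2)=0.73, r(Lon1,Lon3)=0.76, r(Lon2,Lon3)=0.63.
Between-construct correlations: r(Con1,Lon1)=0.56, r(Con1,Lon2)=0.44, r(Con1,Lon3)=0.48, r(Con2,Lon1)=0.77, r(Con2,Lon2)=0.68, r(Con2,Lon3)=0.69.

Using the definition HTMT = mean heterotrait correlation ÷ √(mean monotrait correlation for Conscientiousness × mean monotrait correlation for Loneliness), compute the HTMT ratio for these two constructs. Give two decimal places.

0.93

Mean between = 3.62/6 = 0.6033.
Mean within-Con = 0.60/1 = 0.6000; mean within-Lon = 2.12/3 = 0.7067.
Geometric mean = √(0.6000 × 0.7067) = 0.6512.
HTMT = 0.6033 / 0.6512 = 0.93.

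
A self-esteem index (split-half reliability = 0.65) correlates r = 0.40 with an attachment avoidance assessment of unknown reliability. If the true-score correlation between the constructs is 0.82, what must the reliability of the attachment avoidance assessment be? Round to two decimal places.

0.37

r_true = r_obs / √(r_xx · r_yy) ⇒ 0.82 = 0.40 / √(0.65 · r_yy).
√(0.65 · r_yy) = 0.40 / 0.82 = 0.4878; 0.65 · r_yy = 0.2379; r_yy = 0.2379 / 0.65 ≈ 0.37.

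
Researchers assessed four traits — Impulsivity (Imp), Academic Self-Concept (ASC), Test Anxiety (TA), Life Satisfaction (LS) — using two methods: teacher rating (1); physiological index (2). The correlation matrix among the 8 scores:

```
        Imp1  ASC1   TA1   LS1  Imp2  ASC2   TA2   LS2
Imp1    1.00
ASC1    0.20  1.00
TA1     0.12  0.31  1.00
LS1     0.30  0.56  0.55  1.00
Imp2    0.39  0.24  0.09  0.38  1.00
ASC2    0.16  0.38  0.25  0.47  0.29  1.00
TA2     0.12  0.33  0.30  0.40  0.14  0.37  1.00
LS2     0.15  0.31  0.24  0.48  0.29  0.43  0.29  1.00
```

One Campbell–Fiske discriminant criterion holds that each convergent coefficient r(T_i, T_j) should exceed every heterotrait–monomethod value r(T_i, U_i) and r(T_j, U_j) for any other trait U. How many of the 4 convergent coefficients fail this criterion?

Convergent coefficients and their comparison sets:
Imp (methods 1·2): 0.39 vs {0.20, 0.29, 0.12, 0.14, 0.30, 0.29} → pass.
ASC (methods 1·2): 0.38 vs {0.20, 0.29, 0.31, 0.37, 0.56, 0.43} → fail.
TA (methods 1·2): 0.30 vs {0.12, 0.14, 0.31, 0.37, 0.55, 0.29} → fail.
LS (methods 1·2): 0.48 vs {0.30, 0.29, 0.56, 0.43, 0.55, 0.29} → fail.
3 of 4 fail.

3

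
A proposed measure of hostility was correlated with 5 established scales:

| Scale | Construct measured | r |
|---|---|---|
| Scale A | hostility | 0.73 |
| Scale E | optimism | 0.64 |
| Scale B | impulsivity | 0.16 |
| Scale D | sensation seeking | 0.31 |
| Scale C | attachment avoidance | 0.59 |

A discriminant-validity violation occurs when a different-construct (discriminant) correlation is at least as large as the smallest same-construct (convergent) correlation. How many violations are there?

0

Convergent (same construct = hostility): Scale A.
Smallest convergent = 0.73. Discriminant values: 0.64, 0.16, 0.31, 0.59; count ≥ 0.73 → 0.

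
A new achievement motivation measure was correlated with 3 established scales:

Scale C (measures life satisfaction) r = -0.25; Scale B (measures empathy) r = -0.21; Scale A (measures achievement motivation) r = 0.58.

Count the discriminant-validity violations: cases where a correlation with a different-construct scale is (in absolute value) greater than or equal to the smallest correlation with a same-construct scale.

Convergent (same construct = achievement motivation): Scale A.
Smallest convergent = 0.58. Discriminant |r|: 0.25, 0.21; count ≥ 0.58 → 0.

0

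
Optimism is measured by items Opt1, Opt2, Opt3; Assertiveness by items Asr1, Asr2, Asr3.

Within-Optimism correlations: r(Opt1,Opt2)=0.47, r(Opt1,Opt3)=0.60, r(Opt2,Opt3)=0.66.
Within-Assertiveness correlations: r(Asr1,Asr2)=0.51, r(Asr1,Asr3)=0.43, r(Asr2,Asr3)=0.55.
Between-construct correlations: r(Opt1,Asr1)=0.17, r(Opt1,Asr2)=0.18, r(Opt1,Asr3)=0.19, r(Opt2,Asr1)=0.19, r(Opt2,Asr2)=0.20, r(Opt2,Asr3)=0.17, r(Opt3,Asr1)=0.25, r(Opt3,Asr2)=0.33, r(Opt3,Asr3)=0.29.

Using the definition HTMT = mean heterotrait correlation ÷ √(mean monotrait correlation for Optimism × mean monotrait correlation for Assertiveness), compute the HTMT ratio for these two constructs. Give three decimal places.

0.409

Between-construct mean = 1.97/9 = 0.2189.
Mean within-Opt = 1.73/3 = 0.5767; mean within-Asr = 1.49/3 = 0.4967.
Geometric mean = √(0.5767 × 0.4967) = 0.5352.
HTMT = 0.2189 / 0.5352 = 0.409.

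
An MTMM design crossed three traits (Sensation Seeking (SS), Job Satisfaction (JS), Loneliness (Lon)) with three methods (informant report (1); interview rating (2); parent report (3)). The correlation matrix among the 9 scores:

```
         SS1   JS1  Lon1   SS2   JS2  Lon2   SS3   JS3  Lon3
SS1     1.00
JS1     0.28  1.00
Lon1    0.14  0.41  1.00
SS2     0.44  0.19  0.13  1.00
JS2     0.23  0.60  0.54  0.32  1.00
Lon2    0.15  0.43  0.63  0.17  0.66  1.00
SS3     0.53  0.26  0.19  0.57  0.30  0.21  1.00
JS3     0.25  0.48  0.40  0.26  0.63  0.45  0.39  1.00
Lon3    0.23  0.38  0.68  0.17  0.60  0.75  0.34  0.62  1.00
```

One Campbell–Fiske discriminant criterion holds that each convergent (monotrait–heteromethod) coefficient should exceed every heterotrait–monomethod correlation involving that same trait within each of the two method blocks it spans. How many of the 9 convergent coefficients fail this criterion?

Each convergent coefficient versus the relevant comparison correlations:
SS (methods 1·2): 0.44 vs {0.28, 0.32, 0.14, 0.17} → pass.
SS (methods 1·3): 0.53 vs {0.28, 0.39, 0.14, 0.34} → pass.
SS (methods 2·3): 0.57 vs {0.32, 0.39, 0.17, 0.34} → pass.
JS (methods 1·2): 0.60 vs {0.28, 0.32, 0.41, 0.66} → fail.
JS (methods 1·3): 0.48 vs {0.28, 0.39, 0.41, 0.62} → fail.
JS (methods 2·3): 0.63 vs {0.32, 0.39, 0.66, 0.62} → fail.
Lon (methods 1·2): 0.63 vs {0.14, 0.17, 0.41, 0.66} → fail.
Lon (methods 1·3): 0.68 vs {0.14, 0.34, 0.41, 0.62} → pass.
Lon (methods 2·3): 0.75 vs {0.17, 0.34, 0.66, 0.62} → pass.
4 of 9 fail.

4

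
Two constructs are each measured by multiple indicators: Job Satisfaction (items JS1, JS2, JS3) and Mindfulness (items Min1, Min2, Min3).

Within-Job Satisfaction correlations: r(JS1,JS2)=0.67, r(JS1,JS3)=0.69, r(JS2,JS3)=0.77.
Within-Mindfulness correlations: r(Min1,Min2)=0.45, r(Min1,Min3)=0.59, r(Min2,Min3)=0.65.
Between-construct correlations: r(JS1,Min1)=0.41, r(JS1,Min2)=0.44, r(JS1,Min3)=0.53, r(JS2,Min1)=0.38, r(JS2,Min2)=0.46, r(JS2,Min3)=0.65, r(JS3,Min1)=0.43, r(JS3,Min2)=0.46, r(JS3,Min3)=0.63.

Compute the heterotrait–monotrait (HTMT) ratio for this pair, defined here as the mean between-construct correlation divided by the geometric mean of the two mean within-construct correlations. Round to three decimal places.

0.771

Between-construct mean = 4.39/9 = 0.4878.
Mean within-JS = 2.13/3 = 0.7100; mean within-Min = 1.69/3 = 0.5633.
Geometric mean = √(0.7100 × 0.5633) = 0.6324.
HTMT = 0.4878 / 0.6324 = 0.771.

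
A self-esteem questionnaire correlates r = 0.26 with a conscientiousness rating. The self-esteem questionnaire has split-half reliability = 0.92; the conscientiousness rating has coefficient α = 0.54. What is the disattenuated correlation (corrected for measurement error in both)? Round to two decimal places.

r_true = r_obs / √(r_xx · r_yy) = 0.26 / √(0.92 × 0.54) = 0.26 / √0.4968 = 0.26 / 0.7048 ≈ 0.37.

0.37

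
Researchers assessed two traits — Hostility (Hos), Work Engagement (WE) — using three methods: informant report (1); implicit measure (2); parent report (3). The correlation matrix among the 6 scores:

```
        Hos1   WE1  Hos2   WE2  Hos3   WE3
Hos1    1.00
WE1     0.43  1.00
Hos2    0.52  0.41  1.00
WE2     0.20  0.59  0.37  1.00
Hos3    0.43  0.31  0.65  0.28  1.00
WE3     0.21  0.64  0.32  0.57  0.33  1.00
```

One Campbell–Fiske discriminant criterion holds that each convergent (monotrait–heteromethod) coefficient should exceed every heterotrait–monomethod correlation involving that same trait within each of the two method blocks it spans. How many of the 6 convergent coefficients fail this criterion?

1

Checking each validity diagonal entry against its comparison values:
Hos (methods 1·2): 0.52 vs {0.43, 0.37} → pass.
Hos (methods 1·3): 0.43 vs {0.43, 0.33} → fail.
Hos (methods 2·3): 0.65 vs {0.37, 0.33} → pass.
WE (methods 1·2): 0.59 vs {0.43, 0.37} → pass.
WE (methods 1·3): 0.64 vs {0.43, 0.33} → pass.
WE (methods 2·3): 0.57 vs {0.37, 0.33} → pass.
1 of 6 fail.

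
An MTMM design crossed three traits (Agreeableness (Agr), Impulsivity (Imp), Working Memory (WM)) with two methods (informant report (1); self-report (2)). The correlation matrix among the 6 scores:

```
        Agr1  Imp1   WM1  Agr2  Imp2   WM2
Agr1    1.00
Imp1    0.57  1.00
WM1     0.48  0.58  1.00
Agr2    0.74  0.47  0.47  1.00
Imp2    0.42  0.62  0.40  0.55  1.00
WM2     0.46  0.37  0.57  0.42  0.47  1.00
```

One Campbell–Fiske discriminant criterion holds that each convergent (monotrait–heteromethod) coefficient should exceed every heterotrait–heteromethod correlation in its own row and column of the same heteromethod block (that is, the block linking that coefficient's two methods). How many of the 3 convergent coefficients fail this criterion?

0

Checking each validity diagonal entry against its comparison values:
Agr (methods 1·2): 0.74 vs {0.42, 0.47, 0.46, 0.47} → pass.
Imp (methods 1·2): 0.62 vs {0.47, 0.42, 0.37, 0.40} → pass.
WM (methods 1·2): 0.57 vs {0.47, 0.46, 0.40, 0.37} → pass.
0 of 3 fail.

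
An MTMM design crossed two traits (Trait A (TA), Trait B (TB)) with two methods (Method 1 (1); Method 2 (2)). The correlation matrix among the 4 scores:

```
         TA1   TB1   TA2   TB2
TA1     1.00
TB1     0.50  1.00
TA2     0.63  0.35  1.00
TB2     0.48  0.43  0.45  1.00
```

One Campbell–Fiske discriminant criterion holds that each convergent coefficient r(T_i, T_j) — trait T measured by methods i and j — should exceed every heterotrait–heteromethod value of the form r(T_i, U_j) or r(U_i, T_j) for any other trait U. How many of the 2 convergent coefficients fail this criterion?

1

Checking each validity diagonal entry against its comparison values:
TA (methods 1·2): 0.63 vs {0.48, 0.35} → pass.
TB (methods 1·2): 0.43 vs {0.35, 0.48} → fail.
1 of 2 fail.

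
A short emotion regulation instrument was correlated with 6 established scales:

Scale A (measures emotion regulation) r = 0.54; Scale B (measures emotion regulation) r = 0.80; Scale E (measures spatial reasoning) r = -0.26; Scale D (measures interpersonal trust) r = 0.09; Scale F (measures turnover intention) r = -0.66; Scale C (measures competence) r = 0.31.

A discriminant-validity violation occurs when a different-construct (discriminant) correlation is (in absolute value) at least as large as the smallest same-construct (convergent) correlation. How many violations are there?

1

Convergent (same construct = emotion regulation): Scale A, Scale B.
Smallest convergent = 0.54. Discriminant |r|: 0.26, 0.09, 0.66, 0.31; count ≥ 0.54 → 1.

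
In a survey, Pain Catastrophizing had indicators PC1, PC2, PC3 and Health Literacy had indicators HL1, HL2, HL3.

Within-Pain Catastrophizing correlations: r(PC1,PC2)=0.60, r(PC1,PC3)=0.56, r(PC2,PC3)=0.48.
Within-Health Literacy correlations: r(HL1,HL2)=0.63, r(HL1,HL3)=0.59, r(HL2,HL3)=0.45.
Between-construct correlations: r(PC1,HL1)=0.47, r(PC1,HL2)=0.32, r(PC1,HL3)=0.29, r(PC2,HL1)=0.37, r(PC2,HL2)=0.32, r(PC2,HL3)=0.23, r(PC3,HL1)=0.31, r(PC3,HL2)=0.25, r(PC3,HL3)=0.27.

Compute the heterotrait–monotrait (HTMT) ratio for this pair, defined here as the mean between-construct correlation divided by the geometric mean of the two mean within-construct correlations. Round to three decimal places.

Mean heterotrait r = 2.83/9 = 0.3144.
Mean within-PC = 1.64/3 = 0.5467; mean within-HL = 1.67/3 = 0.5567.
Geometric mean = √(0.5467 × 0.5567) = 0.5517.
HTMT = 0.3144 / 0.5517 = 0.570.

0.570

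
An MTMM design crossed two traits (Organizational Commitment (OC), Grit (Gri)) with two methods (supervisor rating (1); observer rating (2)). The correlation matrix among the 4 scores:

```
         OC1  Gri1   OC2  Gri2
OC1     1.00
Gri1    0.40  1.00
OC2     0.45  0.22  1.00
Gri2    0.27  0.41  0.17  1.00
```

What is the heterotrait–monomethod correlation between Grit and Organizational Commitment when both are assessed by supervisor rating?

0.40

Different traits, same method: r(Gri1, OC1) = 0.40.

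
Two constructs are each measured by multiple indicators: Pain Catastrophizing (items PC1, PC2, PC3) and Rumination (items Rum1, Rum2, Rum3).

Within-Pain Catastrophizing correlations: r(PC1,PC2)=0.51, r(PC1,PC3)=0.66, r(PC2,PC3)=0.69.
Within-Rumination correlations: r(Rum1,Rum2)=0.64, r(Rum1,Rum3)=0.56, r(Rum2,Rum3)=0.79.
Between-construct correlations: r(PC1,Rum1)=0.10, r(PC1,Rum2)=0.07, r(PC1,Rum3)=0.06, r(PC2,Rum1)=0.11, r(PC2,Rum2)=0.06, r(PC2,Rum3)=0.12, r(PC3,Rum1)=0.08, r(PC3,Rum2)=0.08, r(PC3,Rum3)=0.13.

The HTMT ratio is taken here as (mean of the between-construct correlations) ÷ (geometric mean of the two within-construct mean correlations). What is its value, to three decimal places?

0.140

Between-construct mean = 0.81/9 = 0.0900.
Mean within-PC = 1.86/3 = 0.6200; mean within-Rum = 1.99/3 = 0.6633.
Geometric mean = √(0.6200 × 0.6633) = 0.6413.
HTMT = 0.0900 / 0.6413 = 0.140.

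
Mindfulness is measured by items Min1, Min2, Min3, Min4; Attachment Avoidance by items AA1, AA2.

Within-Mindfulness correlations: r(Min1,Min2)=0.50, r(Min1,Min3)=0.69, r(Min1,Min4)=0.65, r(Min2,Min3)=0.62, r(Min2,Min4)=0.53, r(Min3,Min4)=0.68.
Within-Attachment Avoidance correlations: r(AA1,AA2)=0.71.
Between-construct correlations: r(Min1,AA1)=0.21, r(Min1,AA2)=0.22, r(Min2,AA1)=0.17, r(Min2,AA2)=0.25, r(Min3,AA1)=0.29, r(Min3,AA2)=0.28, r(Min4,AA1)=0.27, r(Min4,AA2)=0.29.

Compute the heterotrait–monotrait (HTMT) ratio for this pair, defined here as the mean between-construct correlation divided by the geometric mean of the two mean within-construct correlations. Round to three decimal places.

Mean heterotrait r = 1.98/8 = 0.2475.
Mean within-Min = 3.67/6 = 0.6117; mean within-AA = 0.71/1 = 0.7100.
Geometric mean = √(0.6117 × 0.7100) = 0.6590.
HTMT = 0.2475 / 0.6590 = 0.376.

0.376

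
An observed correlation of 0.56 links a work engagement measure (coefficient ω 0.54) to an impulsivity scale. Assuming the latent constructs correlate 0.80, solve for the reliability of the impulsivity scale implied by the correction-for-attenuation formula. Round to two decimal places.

r_true = r_obs / √(r_xx · r_yy) ⇒ 0.80 = 0.56 / √(0.54 · r_yy).
√(0.54 · r_yy) = 0.56 / 0.80 = 0.7000; 0.54 · r_yy = 0.4900; r_yy = 0.4900 / 0.54 ≈ 0.91.

0.91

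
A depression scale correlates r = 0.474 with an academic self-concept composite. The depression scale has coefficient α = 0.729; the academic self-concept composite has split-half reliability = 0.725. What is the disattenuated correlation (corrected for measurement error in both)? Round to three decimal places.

r_true = r_obs / √(r_xx · r_yy) = 0.474 / √(0.729 × 0.725) = 0.474 / √0.528525 = 0.474 / 0.7270 ≈ 0.652.

0.652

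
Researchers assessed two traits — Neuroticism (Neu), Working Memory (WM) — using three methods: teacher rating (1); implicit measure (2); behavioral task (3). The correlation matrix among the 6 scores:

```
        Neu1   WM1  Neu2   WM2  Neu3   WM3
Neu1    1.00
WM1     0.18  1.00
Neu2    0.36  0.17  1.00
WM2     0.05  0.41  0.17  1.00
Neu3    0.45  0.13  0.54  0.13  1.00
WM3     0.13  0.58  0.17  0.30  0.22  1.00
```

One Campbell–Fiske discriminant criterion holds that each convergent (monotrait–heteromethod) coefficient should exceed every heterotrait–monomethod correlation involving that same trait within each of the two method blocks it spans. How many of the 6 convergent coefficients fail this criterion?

Checking each validity diagonal entry against its comparison values:
Neu (methods 1·2): 0.36 vs {0.18, 0.17} → pass.
Neu (methods 1·3): 0.45 vs {0.18, 0.22} → pass.
Neu (methods 2·3): 0.54 vs {0.17, 0.22} → pass.
WM (methods 1·2): 0.41 vs {0.18, 0.17} → pass.
WM (methods 1·3): 0.58 vs {0.18, 0.22} → pass.
WM (methods 2·3): 0.30 vs {0.17, 0.22} → pass.
0 of 6 fail.

0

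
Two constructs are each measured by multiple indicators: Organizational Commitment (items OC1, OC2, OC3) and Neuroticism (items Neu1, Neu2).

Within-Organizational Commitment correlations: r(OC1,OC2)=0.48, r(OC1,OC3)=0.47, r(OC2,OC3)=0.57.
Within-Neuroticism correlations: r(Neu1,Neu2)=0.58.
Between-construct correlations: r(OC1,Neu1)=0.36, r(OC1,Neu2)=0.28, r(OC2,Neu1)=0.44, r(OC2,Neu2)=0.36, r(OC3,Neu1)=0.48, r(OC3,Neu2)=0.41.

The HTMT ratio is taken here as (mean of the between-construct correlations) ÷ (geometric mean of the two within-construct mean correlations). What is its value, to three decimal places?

0.716

Mean heterotrait r = 2.33/6 = 0.3883.
Mean within-OC = 1.52/3 = 0.5067; mean within-Neu = 0.58/1 = 0.5800.
Geometric mean = √(0.5067 × 0.5800) = 0.5421.
HTMT = 0.3883 / 0.5421 = 0.716.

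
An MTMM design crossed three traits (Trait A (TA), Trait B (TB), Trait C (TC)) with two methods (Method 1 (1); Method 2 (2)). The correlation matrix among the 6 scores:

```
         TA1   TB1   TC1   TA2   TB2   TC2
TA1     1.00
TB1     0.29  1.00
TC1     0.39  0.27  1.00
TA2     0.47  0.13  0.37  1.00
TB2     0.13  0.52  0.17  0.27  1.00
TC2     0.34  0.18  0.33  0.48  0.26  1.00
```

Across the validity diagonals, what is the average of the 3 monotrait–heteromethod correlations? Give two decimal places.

Convergent values: 0.47, 0.52, 0.33; mean = 1.32/3 = 0.44.

0.44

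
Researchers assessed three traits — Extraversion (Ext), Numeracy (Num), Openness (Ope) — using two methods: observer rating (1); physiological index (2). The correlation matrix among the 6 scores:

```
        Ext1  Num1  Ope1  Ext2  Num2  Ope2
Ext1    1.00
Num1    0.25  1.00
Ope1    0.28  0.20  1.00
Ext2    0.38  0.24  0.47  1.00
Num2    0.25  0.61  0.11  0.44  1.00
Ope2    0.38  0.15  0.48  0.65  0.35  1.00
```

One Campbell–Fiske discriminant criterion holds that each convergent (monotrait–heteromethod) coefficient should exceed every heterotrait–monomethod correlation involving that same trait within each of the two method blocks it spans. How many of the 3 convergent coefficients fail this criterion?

2

Convergent coefficients and their comparison sets:
Ext (methods 1·2): 0.38 vs {0.25, 0.44, 0.28, 0.65} → fail.
Num (methods 1·2): 0.61 vs {0.25, 0.44, 0.20, 0.35} → pass.
Ope (methods 1·2): 0.48 vs {0.28, 0.65, 0.20, 0.35} → fail.
2 of 3 fail.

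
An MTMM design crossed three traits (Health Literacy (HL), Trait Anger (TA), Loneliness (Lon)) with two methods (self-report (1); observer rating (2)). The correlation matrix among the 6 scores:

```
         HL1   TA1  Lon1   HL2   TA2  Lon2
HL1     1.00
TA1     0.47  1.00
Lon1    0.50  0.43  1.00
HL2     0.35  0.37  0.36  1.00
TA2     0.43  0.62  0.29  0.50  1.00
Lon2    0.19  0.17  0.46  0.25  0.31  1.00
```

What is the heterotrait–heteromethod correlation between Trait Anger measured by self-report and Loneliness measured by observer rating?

0.17

Different traits and methods: r(TA1, Lon2) = 0.17.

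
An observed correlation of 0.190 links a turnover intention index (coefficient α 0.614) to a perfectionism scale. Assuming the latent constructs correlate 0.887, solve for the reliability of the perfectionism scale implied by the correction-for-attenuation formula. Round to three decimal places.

r_true = r_obs / √(r_xx · r_yy) ⇒ 0.887 = 0.190 / √(0.614 · r_yy).
√(0.614 · r_yy) = 0.190 / 0.887 = 0.2142; 0.614 · r_yy = 0.0459; r_yy = 0.0459 / 0.614 ≈ 0.075.

0.075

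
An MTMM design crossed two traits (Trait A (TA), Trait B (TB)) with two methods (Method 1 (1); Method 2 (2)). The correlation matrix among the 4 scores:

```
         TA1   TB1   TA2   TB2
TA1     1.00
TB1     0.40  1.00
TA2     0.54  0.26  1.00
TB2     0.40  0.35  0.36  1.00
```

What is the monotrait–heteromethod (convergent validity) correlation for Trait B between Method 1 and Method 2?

0.35

Same trait (TB), different methods: r(TB1, TB2) = 0.35.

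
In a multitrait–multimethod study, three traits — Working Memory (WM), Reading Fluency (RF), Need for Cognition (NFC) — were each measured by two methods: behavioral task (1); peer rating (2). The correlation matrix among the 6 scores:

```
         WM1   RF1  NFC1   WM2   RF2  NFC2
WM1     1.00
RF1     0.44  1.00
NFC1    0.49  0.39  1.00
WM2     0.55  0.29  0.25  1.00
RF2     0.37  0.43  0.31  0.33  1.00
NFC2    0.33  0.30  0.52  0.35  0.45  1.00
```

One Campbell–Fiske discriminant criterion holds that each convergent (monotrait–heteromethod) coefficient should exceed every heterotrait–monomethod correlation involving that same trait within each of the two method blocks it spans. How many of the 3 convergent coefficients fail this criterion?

Each convergent coefficient versus the relevant comparison correlations:
WM (methods 1·2): 0.55 vs {0.44, 0.33, 0.49, 0.35} → pass.
RF (methods 1·2): 0.43 vs {0.44, 0.33, 0.39, 0.45} → fail.
NFC (methods 1·2): 0.52 vs {0.49, 0.35, 0.39, 0.45} → pass.
1 of 3 fail.

1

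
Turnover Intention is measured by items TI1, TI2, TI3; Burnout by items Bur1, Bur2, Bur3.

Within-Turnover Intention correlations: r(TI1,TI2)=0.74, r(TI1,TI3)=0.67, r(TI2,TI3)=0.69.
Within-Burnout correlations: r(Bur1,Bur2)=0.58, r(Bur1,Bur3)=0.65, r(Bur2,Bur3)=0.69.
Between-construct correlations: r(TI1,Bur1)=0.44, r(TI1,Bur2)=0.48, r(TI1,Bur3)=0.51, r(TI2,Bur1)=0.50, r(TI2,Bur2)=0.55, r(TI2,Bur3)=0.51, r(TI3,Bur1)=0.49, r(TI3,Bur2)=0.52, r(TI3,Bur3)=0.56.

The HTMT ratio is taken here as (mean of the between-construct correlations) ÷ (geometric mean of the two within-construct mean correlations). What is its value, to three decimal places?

0.757

Mean heterotrait r = 4.56/9 = 0.5067.
Mean within-TI = 2.10/3 = 0.7000; mean within-Bur = 1.92/3 = 0.6400.
Geometric mean = √(0.7000 × 0.6400) = 0.6693.
HTMT = 0.5067 / 0.6693 = 0.757.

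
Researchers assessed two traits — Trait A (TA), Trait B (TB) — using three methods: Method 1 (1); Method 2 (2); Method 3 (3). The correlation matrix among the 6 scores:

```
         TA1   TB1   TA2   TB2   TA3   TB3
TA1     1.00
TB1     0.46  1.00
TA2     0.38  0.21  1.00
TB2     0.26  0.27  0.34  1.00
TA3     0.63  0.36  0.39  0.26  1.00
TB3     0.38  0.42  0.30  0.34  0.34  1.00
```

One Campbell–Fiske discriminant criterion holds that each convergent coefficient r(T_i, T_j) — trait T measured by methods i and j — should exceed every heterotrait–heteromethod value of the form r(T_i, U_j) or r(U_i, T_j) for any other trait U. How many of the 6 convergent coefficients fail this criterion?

Convergent coefficients and their comparison sets:
TA (methods 1·2): 0.38 vs {0.26, 0.21} → pass.
TA (methods 1·3): 0.63 vs {0.38, 0.36} → pass.
TA (methods 2·3): 0.39 vs {0.30, 0.26} → pass.
TB (methods 1·2): 0.27 vs {0.21, 0.26} → pass.
TB (methods 1·3): 0.42 vs {0.36, 0.38} → pass.
TB (methods 2·3): 0.34 vs {0.26, 0.30} → pass.
0 of 6 fail.

0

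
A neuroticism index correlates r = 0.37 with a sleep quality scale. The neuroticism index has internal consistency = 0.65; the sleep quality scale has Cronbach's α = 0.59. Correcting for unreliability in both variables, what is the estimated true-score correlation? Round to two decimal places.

0.60

r_true = r_obs / √(r_xx · r_yy) = 0.37 / √(0.65 × 0.59) = 0.37 / √0.3835 = 0.37 / 0.6193 ≈ 0.60.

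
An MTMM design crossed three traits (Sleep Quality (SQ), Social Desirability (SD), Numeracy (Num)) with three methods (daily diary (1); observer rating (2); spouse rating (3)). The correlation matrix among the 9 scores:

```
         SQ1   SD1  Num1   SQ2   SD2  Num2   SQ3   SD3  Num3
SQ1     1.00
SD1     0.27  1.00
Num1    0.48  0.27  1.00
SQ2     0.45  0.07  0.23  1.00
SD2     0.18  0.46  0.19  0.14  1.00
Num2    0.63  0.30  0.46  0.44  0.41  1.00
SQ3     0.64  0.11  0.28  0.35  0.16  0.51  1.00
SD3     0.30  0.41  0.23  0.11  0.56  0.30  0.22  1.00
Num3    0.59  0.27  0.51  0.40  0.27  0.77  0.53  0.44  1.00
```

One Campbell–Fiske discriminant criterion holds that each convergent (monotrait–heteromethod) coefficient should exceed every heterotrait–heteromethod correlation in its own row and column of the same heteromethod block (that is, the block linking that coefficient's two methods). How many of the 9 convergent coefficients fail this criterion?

Convergent coefficients and their comparison sets:
SQ (methods 1·2): 0.45 vs {0.18, 0.07, 0.63, 0.23} → fail.
SQ (methods 1·3): 0.64 vs {0.30, 0.11, 0.59, 0.28} → pass.
SQ (methods 2·3): 0.35 vs {0.11, 0.16, 0.40, 0.51} → fail.
SD (methods 1·2): 0.46 vs {0.07, 0.18, 0.30, 0.19} → pass.
SD (methods 1·3): 0.41 vs {0.11, 0.30, 0.27, 0.23} → pass.
SD (methods 2·3): 0.56 vs {0.16, 0.11, 0.27, 0.30} → pass.
Num (methods 1·2): 0.46 vs {0.23, 0.63, 0.19, 0.30} → fail.
Num (methods 1·3): 0.51 vs {0.28, 0.59, 0.23, 0.27} → fail.
Num (methods 2·3): 0.77 vs {0.51, 0.40, 0.30, 0.27} → pass.
4 of 9 fail.

4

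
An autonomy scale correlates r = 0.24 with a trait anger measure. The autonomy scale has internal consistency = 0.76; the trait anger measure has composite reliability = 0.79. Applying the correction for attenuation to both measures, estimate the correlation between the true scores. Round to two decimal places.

0.31

r_true = r_obs / √(r_xx · r_yy) = 0.24 / √(0.76 × 0.79) = 0.24 / √0.6004 = 0.24 / 0.7749 ≈ 0.31.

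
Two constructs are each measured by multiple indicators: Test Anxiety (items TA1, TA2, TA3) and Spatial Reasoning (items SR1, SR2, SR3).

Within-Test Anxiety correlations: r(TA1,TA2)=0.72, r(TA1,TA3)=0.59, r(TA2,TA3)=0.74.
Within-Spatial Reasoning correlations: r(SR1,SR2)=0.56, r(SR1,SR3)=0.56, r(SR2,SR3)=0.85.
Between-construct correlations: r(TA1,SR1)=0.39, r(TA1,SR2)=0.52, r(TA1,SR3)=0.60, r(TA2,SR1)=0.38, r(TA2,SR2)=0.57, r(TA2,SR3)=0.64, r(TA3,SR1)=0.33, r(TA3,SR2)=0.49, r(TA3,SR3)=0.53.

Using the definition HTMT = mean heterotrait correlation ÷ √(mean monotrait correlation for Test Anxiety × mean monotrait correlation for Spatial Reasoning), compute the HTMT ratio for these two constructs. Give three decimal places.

Mean heterotrait r = 4.45/9 = 0.4944.
Mean within-TA = 2.05/3 = 0.6833; mean within-SR = 1.97/3 = 0.6567.
Geometric mean = √(0.6833 × 0.6567) = 0.6699.
HTMT = 0.4944 / 0.6699 = 0.738.

0.738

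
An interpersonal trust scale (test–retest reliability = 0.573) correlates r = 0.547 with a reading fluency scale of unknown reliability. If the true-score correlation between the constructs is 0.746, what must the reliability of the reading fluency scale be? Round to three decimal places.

0.938

r_true = r_obs / √(r_xx · r_yy) ⇒ 0.746 = 0.547 / √(0.573 · r_yy).
√(0.573 · r_yy) = 0.547 / 0.746 = 0.7332; 0.573 · r_yy = 0.5376; r_yy = 0.5376 / 0.573 ≈ 0.938.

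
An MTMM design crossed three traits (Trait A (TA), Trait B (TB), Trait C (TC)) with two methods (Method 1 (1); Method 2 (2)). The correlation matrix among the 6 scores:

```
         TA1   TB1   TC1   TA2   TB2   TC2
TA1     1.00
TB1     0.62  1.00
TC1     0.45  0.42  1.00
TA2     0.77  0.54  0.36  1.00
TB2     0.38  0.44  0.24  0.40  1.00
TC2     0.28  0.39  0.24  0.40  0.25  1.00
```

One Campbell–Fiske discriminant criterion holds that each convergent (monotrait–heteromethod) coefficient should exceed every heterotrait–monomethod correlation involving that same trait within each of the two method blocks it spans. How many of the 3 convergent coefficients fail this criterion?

Checking each validity diagonal entry against its comparison values:
TA (methods 1·2): 0.77 vs {0.62, 0.40, 0.45, 0.40} → pass.
TB (methods 1·2): 0.44 vs {0.62, 0.40, 0.42, 0.25} → fail.
TC (methods 1·2): 0.24 vs {0.45, 0.40, 0.42, 0.25} → fail.
2 of 3 fail.

2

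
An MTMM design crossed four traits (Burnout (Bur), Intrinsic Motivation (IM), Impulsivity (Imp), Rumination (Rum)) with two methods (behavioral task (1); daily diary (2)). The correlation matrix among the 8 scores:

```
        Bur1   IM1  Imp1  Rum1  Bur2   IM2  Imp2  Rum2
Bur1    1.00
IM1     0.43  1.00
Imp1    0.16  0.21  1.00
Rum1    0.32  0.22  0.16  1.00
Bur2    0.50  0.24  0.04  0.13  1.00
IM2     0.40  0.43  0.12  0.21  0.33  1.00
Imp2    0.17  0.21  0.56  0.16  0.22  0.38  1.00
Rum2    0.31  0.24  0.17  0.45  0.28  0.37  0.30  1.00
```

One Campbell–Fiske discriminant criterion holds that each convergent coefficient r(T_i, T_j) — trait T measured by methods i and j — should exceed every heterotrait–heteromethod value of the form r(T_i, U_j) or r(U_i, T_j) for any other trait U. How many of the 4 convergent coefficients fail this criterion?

Each convergent coefficient versus the relevant comparison correlations:
Bur (methods 1·2): 0.50 vs {0.40, 0.24, 0.17, 0.04, 0.31, 0.13} → pass.
IM (methods 1·2): 0.43 vs {0.24, 0.40, 0.21, 0.12, 0.24, 0.21} → pass.
Imp (methods 1·2): 0.56 vs {0.04, 0.17, 0.12, 0.21, 0.17, 0.16} → pass.
Rum (methods 1·2): 0.45 vs {0.13, 0.31, 0.21, 0.24, 0.16, 0.17} → pass.
0 of 4 fail.

0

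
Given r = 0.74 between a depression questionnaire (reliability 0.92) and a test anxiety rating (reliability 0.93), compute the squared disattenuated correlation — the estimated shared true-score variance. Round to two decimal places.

Disattenuated r = 0.74 / √(0.92 × 0.93) = 0.74 / 0.9250 = 0.8000.
Shared true-score variance = 0.8000² = 0.6400 ≈ 0.64.

0.64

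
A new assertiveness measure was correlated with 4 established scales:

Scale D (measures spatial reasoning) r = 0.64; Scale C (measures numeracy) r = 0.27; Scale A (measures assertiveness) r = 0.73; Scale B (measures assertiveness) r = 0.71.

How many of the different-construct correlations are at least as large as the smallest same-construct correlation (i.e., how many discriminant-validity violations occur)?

Convergent (same construct = assertiveness): Scale A, Scale B.
Smallest convergent = 0.71. Discriminant values: 0.64, 0.27; count ≥ 0.71 → 0.

0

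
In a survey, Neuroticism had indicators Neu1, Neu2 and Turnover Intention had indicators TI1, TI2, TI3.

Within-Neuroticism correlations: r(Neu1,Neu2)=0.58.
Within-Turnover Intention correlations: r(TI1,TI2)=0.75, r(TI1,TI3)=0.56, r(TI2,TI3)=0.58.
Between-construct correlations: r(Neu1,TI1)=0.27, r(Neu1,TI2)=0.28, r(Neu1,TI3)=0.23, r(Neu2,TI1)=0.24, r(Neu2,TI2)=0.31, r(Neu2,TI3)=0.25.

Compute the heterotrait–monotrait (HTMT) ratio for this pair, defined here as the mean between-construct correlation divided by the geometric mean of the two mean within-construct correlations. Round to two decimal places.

0.44

Mean heterotrait r = 1.58/6 = 0.2633.
Mean within-Neu = 0.58/1 = 0.5800; mean within-TI = 1.89/3 = 0.6300.
Geometric mean = √(0.5800 × 0.6300) = 0.6045.
HTMT = 0.2633 / 0.6045 = 0.44.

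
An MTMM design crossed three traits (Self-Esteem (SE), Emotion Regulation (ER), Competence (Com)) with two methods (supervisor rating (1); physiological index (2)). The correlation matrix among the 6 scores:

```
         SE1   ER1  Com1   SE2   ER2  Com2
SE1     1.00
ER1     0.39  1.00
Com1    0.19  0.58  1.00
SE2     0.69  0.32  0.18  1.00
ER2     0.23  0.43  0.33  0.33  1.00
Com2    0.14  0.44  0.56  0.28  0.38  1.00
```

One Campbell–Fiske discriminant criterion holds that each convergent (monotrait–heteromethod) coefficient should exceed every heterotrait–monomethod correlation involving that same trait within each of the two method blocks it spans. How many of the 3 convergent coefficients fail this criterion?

Convergent coefficients and their comparison sets:
SE (methods 1·2): 0.69 vs {0.39, 0.33, 0.19, 0.28} → pass.
ER (methods 1·2): 0.43 vs {0.39, 0.33, 0.58, 0.38} → fail.
Com (methods 1·2): 0.56 vs {0.19, 0.28, 0.58, 0.38} → fail.
2 of 3 fail.

2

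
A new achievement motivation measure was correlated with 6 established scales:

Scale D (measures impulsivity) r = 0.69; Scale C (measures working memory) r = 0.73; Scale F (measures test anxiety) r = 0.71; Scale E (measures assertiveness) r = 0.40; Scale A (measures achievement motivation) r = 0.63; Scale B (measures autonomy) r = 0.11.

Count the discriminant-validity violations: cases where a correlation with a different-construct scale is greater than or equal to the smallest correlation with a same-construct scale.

Convergent (same construct = achievement motivation): Scale A.
Smallest convergent = 0.63. Discriminant values: 0.69, 0.73, 0.71, 0.40, 0.11; count ≥ 0.63 → 3.

3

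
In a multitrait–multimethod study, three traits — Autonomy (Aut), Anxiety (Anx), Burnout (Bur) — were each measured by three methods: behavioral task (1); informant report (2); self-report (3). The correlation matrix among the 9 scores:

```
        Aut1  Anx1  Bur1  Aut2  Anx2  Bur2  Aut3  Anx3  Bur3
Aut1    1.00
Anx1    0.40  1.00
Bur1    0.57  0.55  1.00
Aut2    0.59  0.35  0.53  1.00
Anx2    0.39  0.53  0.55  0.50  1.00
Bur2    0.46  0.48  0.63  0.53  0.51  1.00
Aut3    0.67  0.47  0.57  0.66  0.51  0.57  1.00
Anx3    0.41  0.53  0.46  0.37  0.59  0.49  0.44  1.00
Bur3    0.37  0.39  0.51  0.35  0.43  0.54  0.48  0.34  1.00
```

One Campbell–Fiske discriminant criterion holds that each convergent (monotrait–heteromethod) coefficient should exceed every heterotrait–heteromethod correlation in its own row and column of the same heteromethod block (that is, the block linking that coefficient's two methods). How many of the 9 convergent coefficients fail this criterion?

3

Each convergent coefficient versus the relevant comparison correlations:
Aut (methods 1·2): 0.59 vs {0.39, 0.35, 0.46, 0.53} → pass.
Aut (methods 1·3): 0.67 vs {0.41, 0.47, 0.37, 0.57} → pass.
Aut (methods 2·3): 0.66 vs {0.37, 0.51, 0.35, 0.57} → pass.
Anx (methods 1·2): 0.53 vs {0.35, 0.39, 0.48, 0.55} → fail.
Anx (methods 1·3): 0.53 vs {0.47, 0.41, 0.39, 0.46} → pass.
Anx (methods 2·3): 0.59 vs {0.51, 0.37, 0.43, 0.49} → pass.
Bur (methods 1·2): 0.63 vs {0.53, 0.46, 0.55, 0.48} → pass.
Bur (methods 1·3): 0.51 vs {0.57, 0.37, 0.46, 0.39} → fail.
Bur (methods 2·3): 0.54 vs {0.57, 0.35, 0.49, 0.43} → fail.
3 of 9 fail.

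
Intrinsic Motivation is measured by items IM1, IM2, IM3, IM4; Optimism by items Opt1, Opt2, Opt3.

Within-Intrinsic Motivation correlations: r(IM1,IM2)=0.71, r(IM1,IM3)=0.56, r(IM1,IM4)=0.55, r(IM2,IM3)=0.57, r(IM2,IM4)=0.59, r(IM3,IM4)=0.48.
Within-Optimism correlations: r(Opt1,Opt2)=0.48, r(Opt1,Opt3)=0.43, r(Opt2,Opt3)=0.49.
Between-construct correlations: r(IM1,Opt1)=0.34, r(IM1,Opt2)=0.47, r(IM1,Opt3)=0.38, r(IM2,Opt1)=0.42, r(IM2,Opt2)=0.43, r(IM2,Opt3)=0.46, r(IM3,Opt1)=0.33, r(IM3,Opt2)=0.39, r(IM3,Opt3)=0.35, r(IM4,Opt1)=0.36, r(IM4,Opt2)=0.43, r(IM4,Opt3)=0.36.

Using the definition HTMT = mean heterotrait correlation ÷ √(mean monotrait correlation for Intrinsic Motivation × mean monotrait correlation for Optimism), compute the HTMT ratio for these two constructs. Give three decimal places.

0.758

Mean heterotrait r = 4.72/12 = 0.3933.
Mean within-IM = 3.46/6 = 0.5767; mean within-Opt = 1.40/3 = 0.4667.
Geometric mean = √(0.5767 × 0.4667) = 0.5188.
HTMT = 0.3933 / 0.5188 = 0.758.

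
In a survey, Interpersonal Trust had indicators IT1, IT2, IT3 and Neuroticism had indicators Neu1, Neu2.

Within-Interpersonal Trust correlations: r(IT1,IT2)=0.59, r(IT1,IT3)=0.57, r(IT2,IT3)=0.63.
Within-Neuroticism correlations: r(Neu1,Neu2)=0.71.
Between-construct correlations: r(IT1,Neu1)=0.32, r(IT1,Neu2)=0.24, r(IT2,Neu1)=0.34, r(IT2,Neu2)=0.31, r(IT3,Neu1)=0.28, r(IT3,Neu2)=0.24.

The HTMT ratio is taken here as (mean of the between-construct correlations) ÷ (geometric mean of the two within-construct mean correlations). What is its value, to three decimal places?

0.443

Mean heterotrait r = 1.73/6 = 0.2883.
Mean within-IT = 1.79/3 = 0.5967; mean within-Neu = 0.71/1 = 0.7100.
Geometric mean = √(0.5967 × 0.7100) = 0.6509.
HTMT = 0.2883 / 0.6509 = 0.443.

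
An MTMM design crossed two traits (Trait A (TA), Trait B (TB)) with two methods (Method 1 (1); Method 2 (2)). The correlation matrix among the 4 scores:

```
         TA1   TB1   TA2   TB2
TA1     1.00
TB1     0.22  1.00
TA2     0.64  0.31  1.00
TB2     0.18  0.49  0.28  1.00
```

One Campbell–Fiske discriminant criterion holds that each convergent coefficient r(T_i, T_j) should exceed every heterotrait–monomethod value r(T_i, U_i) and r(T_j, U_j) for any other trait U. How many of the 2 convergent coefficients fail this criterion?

Convergent coefficients and their comparison sets:
TA (methods 1·2): 0.64 vs {0.22, 0.28} → pass.
TB (methods 1·2): 0.49 vs {0.22, 0.28} → pass.
0 of 2 fail.

0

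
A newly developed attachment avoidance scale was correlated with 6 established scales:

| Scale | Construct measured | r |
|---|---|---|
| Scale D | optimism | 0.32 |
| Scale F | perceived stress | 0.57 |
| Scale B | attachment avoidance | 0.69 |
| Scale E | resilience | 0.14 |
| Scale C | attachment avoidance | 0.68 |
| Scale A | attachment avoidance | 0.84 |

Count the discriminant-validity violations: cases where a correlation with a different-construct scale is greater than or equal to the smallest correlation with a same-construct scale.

0

Convergent (same construct = attachment avoidance): Scale B, Scale C, Scale A.
Smallest convergent = 0.68. Discriminant values: 0.32, 0.57, 0.14; count ≥ 0.68 → 0.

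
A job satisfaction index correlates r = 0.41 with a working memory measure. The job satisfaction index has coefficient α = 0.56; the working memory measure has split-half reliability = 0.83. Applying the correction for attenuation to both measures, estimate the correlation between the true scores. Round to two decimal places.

r_true = r_obs / √(r_xx · r_yy) = 0.41 / √(0.56 × 0.83) = 0.41 / √0.4648 = 0.41 / 0.6818 ≈ 0.60.

0.60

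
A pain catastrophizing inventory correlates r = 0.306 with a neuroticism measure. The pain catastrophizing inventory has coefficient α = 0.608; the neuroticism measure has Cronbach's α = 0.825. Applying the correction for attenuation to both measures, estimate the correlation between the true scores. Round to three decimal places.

0.432

r_true = r_obs / √(r_xx · r_yy) = 0.306 / √(0.608 × 0.825) = 0.306 / √0.501600 = 0.306 / 0.7082 ≈ 0.432.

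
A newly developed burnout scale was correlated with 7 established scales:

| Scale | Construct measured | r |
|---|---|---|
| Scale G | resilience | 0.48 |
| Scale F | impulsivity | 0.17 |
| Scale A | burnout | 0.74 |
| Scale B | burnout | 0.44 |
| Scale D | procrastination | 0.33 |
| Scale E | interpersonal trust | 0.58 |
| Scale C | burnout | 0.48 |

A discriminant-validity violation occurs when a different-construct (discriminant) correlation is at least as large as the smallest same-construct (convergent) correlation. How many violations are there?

Convergent (same construct = burnout): Scale A, Scale B, Scale C.
Smallest convergent = 0.44. Discriminant values: 0.48, 0.17, 0.33, 0.58; count ≥ 0.44 → 2.

2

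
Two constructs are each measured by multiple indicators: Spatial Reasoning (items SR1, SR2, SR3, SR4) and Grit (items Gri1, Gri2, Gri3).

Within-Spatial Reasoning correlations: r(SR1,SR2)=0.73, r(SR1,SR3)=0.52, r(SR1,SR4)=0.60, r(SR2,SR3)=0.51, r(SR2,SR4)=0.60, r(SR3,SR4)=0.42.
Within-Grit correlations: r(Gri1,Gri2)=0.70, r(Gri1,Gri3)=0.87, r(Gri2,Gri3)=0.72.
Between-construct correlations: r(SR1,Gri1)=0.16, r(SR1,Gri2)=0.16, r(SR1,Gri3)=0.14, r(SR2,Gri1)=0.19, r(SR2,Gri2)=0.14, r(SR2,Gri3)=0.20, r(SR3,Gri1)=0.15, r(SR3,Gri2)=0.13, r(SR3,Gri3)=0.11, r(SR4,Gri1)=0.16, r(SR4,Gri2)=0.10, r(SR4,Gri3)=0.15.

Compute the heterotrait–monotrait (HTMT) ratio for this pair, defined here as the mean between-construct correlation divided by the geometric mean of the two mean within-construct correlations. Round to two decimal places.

Mean heterotrait r = 1.79/12 = 0.1492.
Mean within-SR = 3.38/6 = 0.5633; mean within-Gri = 2.29/3 = 0.7633.
Geometric mean = √(0.5633 × 0.7633) = 0.6557.
HTMT = 0.1492 / 0.6557 = 0.23.

0.23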